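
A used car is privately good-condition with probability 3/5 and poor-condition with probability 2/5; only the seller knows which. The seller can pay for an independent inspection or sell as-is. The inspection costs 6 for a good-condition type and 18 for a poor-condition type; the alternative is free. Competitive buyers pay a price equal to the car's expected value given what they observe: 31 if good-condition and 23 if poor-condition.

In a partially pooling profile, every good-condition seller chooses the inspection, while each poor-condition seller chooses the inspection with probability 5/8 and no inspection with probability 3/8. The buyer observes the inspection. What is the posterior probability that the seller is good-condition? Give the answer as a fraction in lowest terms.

12/17

P(the inspection) = (3/5)·1 + (2/5)·(5/8) = 17/20.
By Bayes' rule, P(good-condition | the inspection) = (3/5) / (17/20) = 12/17.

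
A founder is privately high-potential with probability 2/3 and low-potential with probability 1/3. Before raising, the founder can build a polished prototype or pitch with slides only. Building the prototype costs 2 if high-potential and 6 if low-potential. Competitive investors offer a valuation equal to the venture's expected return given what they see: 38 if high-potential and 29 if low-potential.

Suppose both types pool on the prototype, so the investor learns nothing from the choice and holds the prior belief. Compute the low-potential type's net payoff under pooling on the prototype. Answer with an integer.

Pooled valuation = 2/3·38 + 1/3·29 = 35.
low-potential pays cost 6 for the prototype, so net payoff = 35 − 6 = 29.

29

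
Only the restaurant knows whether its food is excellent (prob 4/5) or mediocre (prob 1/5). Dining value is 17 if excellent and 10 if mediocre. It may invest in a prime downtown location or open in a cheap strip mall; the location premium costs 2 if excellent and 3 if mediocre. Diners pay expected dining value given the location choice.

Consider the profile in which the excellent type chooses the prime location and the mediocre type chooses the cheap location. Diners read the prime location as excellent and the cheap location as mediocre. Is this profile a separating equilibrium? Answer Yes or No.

No

Under these beliefs, the prime location earns price premium 17 and the cheap location earns price premium 10.
excellent: the prime location nets 17 − 2 = 15; the cheap location nets 10. excellent prefers the prime location.
mediocre: the prime location nets 17 − 3 = 14; the cheap location nets 10. mediocre would deviate to the prime location.
mediocre has a profitable deviation, so the profile is not an equilibrium.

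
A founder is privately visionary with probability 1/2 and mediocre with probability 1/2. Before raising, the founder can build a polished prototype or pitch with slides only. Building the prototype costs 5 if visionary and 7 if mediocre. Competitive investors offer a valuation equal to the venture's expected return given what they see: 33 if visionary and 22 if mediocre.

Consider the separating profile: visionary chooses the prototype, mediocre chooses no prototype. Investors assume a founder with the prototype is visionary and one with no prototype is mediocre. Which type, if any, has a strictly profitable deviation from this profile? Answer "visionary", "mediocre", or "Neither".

mediocre

The prototype pays 33; no prototype pays 22.
visionary: assigned the prototype, nets 33 − 5 = 28; deviating to no prototype nets 22.
mediocre: assigned no prototype, nets 22; deviating to the prototype nets 33 − 7 = 26.
The mediocre type gains 4 by deviating.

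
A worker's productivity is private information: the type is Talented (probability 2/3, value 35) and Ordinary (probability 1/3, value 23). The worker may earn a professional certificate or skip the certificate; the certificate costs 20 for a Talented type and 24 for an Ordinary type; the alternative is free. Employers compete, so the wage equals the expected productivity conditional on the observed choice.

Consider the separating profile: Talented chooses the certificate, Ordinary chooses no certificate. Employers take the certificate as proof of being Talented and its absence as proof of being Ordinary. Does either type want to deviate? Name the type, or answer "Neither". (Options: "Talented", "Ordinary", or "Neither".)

Talented

The certificate pays 35; no certificate pays 23.
Talented: assigned the certificate, nets 35 − 20 = 15; deviating to no certificate nets 23.
Ordinary: assigned no certificate, nets 23; deviating to the certificate nets 35 − 24 = 11.
The Talented type gains 8 by deviating.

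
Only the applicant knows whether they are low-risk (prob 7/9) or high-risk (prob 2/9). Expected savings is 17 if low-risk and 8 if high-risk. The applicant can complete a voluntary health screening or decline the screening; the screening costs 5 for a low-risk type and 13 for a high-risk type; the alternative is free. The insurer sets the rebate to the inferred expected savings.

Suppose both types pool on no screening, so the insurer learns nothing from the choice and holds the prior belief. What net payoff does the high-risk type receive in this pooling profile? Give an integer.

15

Pooled rebate = 7/9·17 + 2/9·8 = 15.
high-risk pays no cost for no screening, so net payoff = 15.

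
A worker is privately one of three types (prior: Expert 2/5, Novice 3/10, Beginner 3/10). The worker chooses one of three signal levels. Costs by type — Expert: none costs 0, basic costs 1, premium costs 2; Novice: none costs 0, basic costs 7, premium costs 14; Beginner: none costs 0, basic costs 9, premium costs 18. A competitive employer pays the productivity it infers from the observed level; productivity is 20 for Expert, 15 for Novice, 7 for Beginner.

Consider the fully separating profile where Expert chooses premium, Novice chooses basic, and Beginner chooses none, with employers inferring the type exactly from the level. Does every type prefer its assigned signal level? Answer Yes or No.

Yes

Separating wages: premium → 20, basic → 15, none → 7.
Expert (assigned premium): none: 7 − 0 = 7; basic: 15 − 1 = 14; premium: 20 − 2 = 18. Expert stays.
Novice (assigned basic): none: 7 − 0 = 7; basic: 15 − 7 = 8; premium: 20 − 14 = 6. Novice stays.
Beginner (assigned none): none: 7 − 0 = 7; basic: 15 − 9 = 6; premium: 20 − 18 = 2. Beginner stays.
Every type prefers its assigned level; separation holds.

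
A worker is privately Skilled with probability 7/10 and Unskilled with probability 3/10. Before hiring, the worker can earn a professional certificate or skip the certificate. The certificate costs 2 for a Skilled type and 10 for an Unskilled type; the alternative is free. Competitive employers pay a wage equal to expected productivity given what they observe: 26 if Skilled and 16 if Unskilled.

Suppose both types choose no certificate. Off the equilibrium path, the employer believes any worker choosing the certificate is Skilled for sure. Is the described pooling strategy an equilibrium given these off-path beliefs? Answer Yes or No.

On path, the employer holds the prior and pays 7/10·26 + 3/10·16 = 23. Off path (the certificate), believing Skilled, it pays 26.
Skilled: no certificate nets 23; the certificate nets 26 − 2 = 24. Skilled would deviate.
Unskilled: no certificate nets 23; the certificate nets 26 − 10 = 16. Unskilled stays.
A type deviates, so pooling fails.

No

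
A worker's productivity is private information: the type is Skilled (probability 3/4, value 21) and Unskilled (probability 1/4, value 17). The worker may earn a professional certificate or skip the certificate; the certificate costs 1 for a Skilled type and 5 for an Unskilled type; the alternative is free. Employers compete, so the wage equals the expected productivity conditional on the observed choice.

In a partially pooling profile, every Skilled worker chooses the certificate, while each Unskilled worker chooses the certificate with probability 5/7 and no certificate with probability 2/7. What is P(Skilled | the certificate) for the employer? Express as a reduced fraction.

P(the certificate) = (3/4)·1 + (1/4)·(5/7) = 13/14.
By Bayes' rule, P(Skilled | the certificate) = (3/4) / (13/14) = 21/26.

21/26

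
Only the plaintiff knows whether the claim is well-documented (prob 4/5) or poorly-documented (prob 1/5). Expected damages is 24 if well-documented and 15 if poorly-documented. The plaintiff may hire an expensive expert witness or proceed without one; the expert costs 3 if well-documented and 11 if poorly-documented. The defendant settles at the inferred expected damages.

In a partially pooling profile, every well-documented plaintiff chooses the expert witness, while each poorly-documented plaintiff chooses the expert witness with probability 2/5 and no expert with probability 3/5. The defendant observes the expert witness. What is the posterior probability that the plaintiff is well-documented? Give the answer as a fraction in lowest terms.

P(the expert witness) = (4/5)·1 + (1/5)·(2/5) = 22/25.
By Bayes' rule, P(well-documented | the expert witness) = (4/5) / (22/25) = 10/11.

10/11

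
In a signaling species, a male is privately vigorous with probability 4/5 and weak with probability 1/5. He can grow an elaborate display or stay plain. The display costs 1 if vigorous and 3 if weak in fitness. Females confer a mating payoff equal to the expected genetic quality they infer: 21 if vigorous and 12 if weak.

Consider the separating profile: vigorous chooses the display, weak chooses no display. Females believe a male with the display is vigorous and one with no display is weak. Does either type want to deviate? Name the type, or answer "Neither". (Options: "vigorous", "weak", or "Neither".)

The display pays 21; no display pays 12.
vigorous: assigned the display, nets 21 − 1 = 20; deviating to no display nets 12.
weak: assigned no display, nets 12; deviating to the display nets 21 − 3 = 18.
The weak type gains 6 by deviating.

weak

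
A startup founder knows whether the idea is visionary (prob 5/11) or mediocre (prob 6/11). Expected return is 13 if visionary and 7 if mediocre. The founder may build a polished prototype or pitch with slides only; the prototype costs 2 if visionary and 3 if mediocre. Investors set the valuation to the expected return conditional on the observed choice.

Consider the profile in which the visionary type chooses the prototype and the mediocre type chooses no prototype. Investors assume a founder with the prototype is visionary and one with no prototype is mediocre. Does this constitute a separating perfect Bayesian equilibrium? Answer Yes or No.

Under these beliefs, the prototype earns valuation 13 and no prototype earns valuation 7.
visionary: the prototype nets 13 − 2 = 11; no prototype nets 7. visionary prefers the prototype.
mediocre: the prototype nets 13 − 3 = 10; no prototype nets 7. mediocre would deviate to the prototype.
mediocre has a profitable deviation, so the profile is not an equilibrium.

No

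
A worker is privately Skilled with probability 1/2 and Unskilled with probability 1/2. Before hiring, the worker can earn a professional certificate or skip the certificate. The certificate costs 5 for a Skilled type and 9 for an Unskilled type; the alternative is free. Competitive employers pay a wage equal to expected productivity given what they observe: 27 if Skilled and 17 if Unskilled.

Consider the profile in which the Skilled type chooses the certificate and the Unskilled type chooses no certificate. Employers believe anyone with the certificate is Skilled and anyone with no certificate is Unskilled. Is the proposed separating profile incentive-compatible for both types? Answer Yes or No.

Under these beliefs, the certificate earns wage 27 and no certificate earns wage 17.
Skilled: the certificate nets 27 − 5 = 22; no certificate nets 17. Skilled prefers the certificate.
Unskilled: the certificate nets 27 − 9 = 18; no certificate nets 17. Unskilled would deviate to the certificate.
Unskilled has a profitable deviation, so the profile is not an equilibrium.

No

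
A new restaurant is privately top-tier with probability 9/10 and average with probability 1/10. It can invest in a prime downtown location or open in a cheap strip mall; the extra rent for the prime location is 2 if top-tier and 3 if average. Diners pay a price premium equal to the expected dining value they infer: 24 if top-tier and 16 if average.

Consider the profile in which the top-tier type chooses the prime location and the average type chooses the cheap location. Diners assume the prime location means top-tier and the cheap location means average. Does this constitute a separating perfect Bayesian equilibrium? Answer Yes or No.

Under these beliefs, the prime location earns price premium 24 and the cheap location earns price premium 16.
top-tier: the prime location nets 24 − 2 = 22; the cheap location nets 16. top-tier prefers the prime location.
average: the prime location nets 24 − 3 = 21; the cheap location nets 16. average would deviate to the prime location.
average has a profitable deviation, so the profile is not an equilibrium.

No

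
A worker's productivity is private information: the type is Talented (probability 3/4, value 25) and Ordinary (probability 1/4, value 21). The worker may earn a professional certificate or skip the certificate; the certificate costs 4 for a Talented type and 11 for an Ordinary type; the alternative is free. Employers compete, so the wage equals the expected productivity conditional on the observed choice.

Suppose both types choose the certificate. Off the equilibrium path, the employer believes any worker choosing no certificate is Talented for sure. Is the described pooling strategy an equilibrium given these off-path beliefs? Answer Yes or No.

On path, the employer holds the prior and pays 3/4·25 + 1/4·21 = 24. Off path (no certificate), believing Talented, it pays 25.
Talented: the certificate nets 24 − 4 = 20; no certificate nets 25. Talented would deviate.
Ordinary: the certificate nets 24 − 11 = 13; no certificate nets 25. Ordinary would deviate.
A type deviates, so pooling fails.

No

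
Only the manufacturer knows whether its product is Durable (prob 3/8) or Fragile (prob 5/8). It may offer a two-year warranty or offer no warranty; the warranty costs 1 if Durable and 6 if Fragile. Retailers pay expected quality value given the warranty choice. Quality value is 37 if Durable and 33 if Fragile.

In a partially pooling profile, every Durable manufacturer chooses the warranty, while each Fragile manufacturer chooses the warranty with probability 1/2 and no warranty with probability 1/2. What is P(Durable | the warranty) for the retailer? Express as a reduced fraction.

P(the warranty) = (3/8)·1 + (5/8)·(1/2) = 11/16.
By Bayes' rule, P(Durable | the warranty) = (3/8) / (11/16) = 6/11.

6/11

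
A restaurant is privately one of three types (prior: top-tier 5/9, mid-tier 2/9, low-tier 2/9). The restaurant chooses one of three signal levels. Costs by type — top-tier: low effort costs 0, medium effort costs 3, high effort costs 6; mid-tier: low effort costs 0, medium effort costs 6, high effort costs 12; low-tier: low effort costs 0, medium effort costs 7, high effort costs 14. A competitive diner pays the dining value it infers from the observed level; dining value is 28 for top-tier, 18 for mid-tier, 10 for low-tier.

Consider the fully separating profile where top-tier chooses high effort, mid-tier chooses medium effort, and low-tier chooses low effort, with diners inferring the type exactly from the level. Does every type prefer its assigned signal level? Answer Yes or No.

Separating price premiums: high effort → 28, medium effort → 18, low effort → 10.
top-tier (assigned high effort): low effort: 10 − 0 = 10; medium effort: 18 − 3 = 15; high effort: 28 − 6 = 22. top-tier stays.
mid-tier (assigned medium effort): low effort: 10 − 0 = 10; medium effort: 18 − 6 = 12; high effort: 28 − 12 = 16. mid-tier prefers high effort.
low-tier (assigned low effort): low effort: 10 − 0 = 10; medium effort: 18 − 7 = 11; high effort: 28 − 14 = 14. low-tier prefers high effort.
At least one type deviates; the separating profile fails.

No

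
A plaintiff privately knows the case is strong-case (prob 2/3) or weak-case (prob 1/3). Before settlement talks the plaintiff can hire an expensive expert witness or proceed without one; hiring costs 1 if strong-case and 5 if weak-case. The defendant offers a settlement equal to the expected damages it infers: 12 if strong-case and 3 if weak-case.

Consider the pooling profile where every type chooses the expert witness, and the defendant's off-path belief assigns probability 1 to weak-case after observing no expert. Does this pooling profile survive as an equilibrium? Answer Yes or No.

On path, the defendant holds the prior and pays 2/3·12 + 1/3·3 = 9. Off path (no expert), believing weak-case, it pays 3.
strong-case: the expert witness nets 9 − 1 = 8; no expert nets 3. strong-case stays.
weak-case: the expert witness nets 9 − 5 = 4; no expert nets 3. weak-case stays.
No type deviates, so pooling is sustained.

Yes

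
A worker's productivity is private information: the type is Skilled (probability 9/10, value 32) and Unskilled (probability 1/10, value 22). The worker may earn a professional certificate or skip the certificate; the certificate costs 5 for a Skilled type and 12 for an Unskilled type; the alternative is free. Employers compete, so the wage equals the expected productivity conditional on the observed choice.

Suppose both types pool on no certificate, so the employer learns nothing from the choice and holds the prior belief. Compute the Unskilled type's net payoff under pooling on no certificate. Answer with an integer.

31

Pooled wage = 9/10·32 + 1/10·22 = 31.
Unskilled pays no cost for no certificate, so net payoff = 31.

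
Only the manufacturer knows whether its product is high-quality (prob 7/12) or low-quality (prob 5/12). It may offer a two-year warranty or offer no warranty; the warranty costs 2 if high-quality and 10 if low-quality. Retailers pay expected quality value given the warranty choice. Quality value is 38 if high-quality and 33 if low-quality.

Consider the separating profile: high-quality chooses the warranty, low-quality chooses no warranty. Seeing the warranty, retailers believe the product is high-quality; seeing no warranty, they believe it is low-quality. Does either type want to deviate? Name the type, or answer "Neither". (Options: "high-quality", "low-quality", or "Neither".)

Neither

The warranty pays 38; no warranty pays 33.
high-quality: assigned the warranty, nets 38 − 2 = 36; deviating to no warranty nets 33.
low-quality: assigned no warranty, nets 33; deviating to the warranty nets 38 − 10 = 28.
Both types strictly prefer their assigned action; no profitable deviation.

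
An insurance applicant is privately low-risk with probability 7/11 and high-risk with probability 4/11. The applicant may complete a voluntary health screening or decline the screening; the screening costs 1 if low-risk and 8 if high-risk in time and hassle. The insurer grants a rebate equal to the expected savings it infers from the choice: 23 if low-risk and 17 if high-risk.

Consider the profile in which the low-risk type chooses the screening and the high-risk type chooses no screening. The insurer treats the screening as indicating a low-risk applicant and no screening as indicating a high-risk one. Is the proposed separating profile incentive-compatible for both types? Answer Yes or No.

Yes

Under these beliefs, the screening earns rebate 23 and no screening earns rebate 17.
low-risk: the screening nets 23 − 1 = 22; no screening nets 17. low-risk prefers the screening.
high-risk: the screening nets 23 − 8 = 15; no screening nets 17. high-risk prefers no screening.
Neither type deviates, so the separating profile is an equilibrium.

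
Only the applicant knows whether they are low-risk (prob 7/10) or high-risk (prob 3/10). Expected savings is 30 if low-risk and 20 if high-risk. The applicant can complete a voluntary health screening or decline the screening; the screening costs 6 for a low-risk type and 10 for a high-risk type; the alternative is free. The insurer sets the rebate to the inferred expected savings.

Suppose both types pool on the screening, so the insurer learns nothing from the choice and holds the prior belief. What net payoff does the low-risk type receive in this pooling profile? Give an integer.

Pooled rebate = 7/10·30 + 3/10·20 = 27.
low-risk pays cost 6 for the screening, so net payoff = 27 − 6 = 21.

21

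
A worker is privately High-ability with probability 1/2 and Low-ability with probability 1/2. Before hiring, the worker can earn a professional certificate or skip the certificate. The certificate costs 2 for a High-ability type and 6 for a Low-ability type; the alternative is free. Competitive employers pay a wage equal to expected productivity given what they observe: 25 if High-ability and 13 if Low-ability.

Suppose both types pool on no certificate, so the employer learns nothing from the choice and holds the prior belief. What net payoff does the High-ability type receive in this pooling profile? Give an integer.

Pooled wage = 1/2·25 + 1/2·13 = 19.
High-ability pays no cost for no certificate, so net payoff = 19.

19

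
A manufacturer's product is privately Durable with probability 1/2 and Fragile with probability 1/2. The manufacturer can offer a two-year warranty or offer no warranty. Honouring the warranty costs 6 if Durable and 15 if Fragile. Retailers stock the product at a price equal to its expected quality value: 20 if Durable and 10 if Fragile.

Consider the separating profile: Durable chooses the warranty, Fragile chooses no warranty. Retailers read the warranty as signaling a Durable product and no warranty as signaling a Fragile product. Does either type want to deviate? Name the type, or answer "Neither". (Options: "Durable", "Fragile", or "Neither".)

Neither

The warranty pays 20; no warranty pays 10.
Durable: assigned the warranty, nets 20 − 6 = 14; deviating to no warranty nets 10.
Fragile: assigned no warranty, nets 10; deviating to the warranty nets 20 − 15 = 5.
Both types strictly prefer their assigned action; no profitable deviation.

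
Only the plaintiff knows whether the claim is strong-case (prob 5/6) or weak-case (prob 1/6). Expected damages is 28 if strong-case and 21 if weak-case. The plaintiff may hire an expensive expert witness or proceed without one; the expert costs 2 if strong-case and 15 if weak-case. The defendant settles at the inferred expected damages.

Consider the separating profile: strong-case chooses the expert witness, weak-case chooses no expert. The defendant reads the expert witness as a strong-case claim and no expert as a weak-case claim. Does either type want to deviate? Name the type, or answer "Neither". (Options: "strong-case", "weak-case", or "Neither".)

Neither

The expert witness pays 28; no expert pays 21.
strong-case: assigned the expert witness, nets 28 − 2 = 26; deviating to no expert nets 21.
weak-case: assigned no expert, nets 21; deviating to the expert witness nets 28 − 15 = 13.
Both types strictly prefer their assigned action; no profitable deviation.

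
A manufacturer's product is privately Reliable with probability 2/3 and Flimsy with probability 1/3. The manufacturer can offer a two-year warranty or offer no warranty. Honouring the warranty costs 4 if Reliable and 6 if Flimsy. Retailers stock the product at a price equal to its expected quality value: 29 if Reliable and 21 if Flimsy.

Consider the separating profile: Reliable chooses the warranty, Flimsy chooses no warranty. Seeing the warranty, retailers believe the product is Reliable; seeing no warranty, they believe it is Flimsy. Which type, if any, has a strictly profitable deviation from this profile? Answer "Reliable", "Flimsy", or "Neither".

Flimsy

The warranty pays 29; no warranty pays 21.
Reliable: assigned the warranty, nets 29 − 4 = 25; deviating to no warranty nets 21.
Flimsy: assigned no warranty, nets 21; deviating to the warranty nets 29 − 6 = 23.
The Flimsy type gains 2 by deviating.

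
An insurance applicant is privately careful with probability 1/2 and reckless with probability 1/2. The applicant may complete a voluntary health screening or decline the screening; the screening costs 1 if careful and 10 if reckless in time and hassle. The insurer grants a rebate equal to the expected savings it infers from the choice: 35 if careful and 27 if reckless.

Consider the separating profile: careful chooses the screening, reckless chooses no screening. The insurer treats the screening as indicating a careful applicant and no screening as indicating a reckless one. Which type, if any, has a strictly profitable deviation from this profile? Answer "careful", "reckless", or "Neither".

The screening pays 35; no screening pays 27.
careful: assigned the screening, nets 35 − 1 = 34; deviating to no screening nets 27.
reckless: assigned no screening, nets 27; deviating to the screening nets 35 − 10 = 25.
Both types strictly prefer their assigned action; no profitable deviation.

Neither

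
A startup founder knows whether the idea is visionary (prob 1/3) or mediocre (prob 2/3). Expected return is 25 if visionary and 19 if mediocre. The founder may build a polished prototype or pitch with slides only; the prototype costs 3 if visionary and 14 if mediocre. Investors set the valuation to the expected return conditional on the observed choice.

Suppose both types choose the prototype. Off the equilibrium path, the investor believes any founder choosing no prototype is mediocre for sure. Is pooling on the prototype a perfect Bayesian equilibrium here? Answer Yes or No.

On path, the investor holds the prior and pays 1/3·25 + 2/3·19 = 21. Off path (no prototype), believing mediocre, it pays 19.
visionary: the prototype nets 21 − 3 = 18; no prototype nets 19. visionary would deviate.
mediocre: the prototype nets 21 − 14 = 7; no prototype nets 19. mediocre would deviate.
A type deviates, so pooling fails.

No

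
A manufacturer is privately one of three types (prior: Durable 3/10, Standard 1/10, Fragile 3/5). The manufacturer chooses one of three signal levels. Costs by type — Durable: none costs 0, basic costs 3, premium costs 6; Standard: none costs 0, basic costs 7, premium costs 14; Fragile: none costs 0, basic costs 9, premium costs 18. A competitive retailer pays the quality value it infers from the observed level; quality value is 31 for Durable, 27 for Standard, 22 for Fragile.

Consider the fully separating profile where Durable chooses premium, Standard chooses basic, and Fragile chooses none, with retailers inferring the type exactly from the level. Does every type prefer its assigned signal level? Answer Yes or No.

No

Separating prices: premium → 31, basic → 27, none → 22.
Durable (assigned premium): none: 22 − 0 = 22; basic: 27 − 3 = 24; premium: 31 − 6 = 25. Durable stays.
Standard (assigned basic): none: 22 − 0 = 22; basic: 27 − 7 = 20; premium: 31 − 14 = 17. Standard prefers none.
Fragile (assigned none): none: 22 − 0 = 22; basic: 27 − 9 = 18; premium: 31 − 18 = 13. Fragile stays.
At least one type deviates; the separating profile fails.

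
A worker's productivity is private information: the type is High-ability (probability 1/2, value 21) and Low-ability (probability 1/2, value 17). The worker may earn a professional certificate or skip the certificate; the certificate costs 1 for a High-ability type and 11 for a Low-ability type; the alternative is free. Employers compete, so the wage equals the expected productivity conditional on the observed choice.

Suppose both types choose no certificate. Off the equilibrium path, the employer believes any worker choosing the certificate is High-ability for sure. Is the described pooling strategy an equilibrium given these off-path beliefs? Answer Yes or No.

No

On path, the employer holds the prior and pays 1/2·21 + 1/2·17 = 19. Off path (the certificate), believing High-ability, it pays 21.
High-ability: no certificate nets 19; the certificate nets 21 − 1 = 20. High-ability would deviate.
Low-ability: no certificate nets 19; the certificate nets 21 − 11 = 10. Low-ability stays.
A type deviates, so pooling fails.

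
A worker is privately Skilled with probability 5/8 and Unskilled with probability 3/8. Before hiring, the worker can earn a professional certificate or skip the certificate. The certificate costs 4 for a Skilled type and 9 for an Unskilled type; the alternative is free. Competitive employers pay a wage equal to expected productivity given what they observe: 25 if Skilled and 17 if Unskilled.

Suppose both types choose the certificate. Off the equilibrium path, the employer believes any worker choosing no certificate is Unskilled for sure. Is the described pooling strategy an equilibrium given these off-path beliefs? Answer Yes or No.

No

On path, the employer holds the prior and pays 5/8·25 + 3/8·17 = 22. Off path (no certificate), believing Unskilled, it pays 17.
Skilled: the certificate nets 22 − 4 = 18; no certificate nets 17. Skilled stays.
Unskilled: the certificate nets 22 − 9 = 13; no certificate nets 17. Unskilled would deviate.
A type deviates, so pooling fails.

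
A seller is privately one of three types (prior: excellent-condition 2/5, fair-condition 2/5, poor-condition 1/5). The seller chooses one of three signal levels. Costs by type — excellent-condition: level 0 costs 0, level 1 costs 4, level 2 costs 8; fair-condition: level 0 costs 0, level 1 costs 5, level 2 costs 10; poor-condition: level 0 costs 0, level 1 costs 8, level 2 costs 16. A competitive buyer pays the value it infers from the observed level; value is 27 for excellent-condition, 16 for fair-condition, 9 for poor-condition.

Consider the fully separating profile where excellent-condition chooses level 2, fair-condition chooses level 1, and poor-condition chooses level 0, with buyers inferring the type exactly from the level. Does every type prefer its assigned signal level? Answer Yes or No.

No

Separating prices: level 2 → 27, level 1 → 16, level 0 → 9.
excellent-condition (assigned level 2): level 0: 9 − 0 = 9; level 1: 16 − 4 = 12; level 2: 27 − 8 = 19. excellent-condition stays.
fair-condition (assigned level 1): level 0: 9 − 0 = 9; level 1: 16 − 5 = 11; level 2: 27 − 10 = 17. fair-condition prefers level 2.
poor-condition (assigned level 0): level 0: 9 − 0 = 9; level 1: 16 − 8 = 8; level 2: 27 − 16 = 11. poor-condition prefers level 2.
At least one type deviates; the separating profile fails.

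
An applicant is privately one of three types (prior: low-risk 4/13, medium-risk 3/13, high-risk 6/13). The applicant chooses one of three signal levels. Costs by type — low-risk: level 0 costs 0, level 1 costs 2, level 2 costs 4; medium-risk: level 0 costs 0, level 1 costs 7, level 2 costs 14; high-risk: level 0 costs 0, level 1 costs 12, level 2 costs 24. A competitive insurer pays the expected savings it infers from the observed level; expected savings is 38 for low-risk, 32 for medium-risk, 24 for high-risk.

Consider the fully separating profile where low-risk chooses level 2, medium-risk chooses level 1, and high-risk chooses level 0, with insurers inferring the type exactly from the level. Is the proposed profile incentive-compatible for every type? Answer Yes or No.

Yes

Separating rebates: level 2 → 38, level 1 → 32, level 0 → 24.
low-risk (assigned level 2): level 0: 24 − 0 = 24; level 1: 32 − 2 = 30; level 2: 38 − 4 = 34. low-risk stays.
medium-risk (assigned level 1): level 0: 24 − 0 = 24; level 1: 32 − 7 = 25; level 2: 38 − 14 = 24. medium-risk stays.
high-risk (assigned level 0): level 0: 24 − 0 = 24; level 1: 32 − 12 = 20; level 2: 38 − 24 = 14. high-risk stays.
Every type prefers its assigned level; separation holds.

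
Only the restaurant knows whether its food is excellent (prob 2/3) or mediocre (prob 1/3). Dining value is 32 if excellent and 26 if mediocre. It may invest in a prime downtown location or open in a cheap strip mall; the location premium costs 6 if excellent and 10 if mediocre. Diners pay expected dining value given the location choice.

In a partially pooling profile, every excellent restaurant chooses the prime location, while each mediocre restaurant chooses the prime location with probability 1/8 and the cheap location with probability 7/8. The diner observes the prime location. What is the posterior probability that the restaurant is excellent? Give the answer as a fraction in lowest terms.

16/17

P(the prime location) = (2/3)·1 + (1/3)·(1/8) = 17/24.
By Bayes' rule, P(excellent | the prime location) = (2/3) / (17/24) = 16/17.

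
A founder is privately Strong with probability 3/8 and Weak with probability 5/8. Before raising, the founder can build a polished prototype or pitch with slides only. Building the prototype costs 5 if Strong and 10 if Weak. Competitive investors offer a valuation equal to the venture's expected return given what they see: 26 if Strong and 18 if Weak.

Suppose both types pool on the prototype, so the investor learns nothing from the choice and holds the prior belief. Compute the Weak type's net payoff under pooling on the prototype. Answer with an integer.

11

Pooled valuation = 3/8·26 + 5/8·18 = 21.
Weak pays cost 10 for the prototype, so net payoff = 21 − 10 = 11.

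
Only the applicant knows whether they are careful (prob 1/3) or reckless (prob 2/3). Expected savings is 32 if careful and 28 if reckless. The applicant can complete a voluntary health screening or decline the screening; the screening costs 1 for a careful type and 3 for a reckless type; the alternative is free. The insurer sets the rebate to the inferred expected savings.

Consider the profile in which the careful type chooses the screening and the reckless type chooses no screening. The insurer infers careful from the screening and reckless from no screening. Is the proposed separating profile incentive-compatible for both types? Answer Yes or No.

Under these beliefs, the screening earns rebate 32 and no screening earns rebate 28.
careful: the screening nets 32 − 1 = 31; no screening nets 28. careful prefers the screening.
reckless: the screening nets 32 − 3 = 29; no screening nets 28. reckless would deviate to the screening.
reckless has a profitable deviation, so the profile is not an equilibrium.

No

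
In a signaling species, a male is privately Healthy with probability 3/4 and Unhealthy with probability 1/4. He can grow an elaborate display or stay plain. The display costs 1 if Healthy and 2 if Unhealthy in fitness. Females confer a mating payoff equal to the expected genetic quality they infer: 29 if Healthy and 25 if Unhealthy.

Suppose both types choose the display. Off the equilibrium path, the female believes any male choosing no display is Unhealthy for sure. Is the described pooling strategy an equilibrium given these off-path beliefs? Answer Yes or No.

Yes

On path, the female holds the prior and pays 3/4·29 + 1/4·25 = 28. Off path (no display), believing Unhealthy, it pays 25.
Healthy: the display nets 28 − 1 = 27; no display nets 25. Healthy stays.
Unhealthy: the display nets 28 − 2 = 26; no display nets 25. Unhealthy stays.
No type deviates, so pooling is sustained.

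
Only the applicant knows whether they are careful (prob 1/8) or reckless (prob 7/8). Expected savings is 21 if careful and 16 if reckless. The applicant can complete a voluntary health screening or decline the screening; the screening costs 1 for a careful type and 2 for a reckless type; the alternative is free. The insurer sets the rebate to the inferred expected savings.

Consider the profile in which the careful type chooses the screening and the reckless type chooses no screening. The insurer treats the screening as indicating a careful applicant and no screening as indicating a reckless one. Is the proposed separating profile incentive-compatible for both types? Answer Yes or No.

Under these beliefs, the screening earns rebate 21 and no screening earns rebate 16.
careful: the screening nets 21 − 1 = 20; no screening nets 16. careful prefers the screening.
reckless: the screening nets 21 − 2 = 19; no screening nets 16. reckless would deviate to the screening.
reckless has a profitable deviation, so the profile is not an equilibrium.

No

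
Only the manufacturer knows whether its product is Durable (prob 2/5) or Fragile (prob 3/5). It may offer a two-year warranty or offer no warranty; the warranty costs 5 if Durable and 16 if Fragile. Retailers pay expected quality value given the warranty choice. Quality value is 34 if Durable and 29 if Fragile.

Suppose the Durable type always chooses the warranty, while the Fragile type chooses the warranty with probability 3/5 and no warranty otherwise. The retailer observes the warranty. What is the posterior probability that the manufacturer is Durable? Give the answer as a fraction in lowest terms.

10/19

P(the warranty) = (2/5)·1 + (3/5)·(3/5) = 19/25.
By Bayes' rule, P(Durable | the warranty) = (2/5) / (19/25) = 10/19.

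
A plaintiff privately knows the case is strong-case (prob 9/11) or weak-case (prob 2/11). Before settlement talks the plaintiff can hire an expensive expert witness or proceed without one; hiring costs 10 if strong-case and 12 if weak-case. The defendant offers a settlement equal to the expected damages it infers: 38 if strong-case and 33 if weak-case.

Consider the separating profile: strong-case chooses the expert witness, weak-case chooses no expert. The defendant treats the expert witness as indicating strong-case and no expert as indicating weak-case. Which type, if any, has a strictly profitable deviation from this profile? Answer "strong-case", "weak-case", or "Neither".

strong-case

The expert witness pays 38; no expert pays 33.
strong-case: assigned the expert witness, nets 38 − 10 = 28; deviating to no expert nets 33.
weak-case: assigned no expert, nets 33; deviating to the expert witness nets 38 − 12 = 26.
The strong-case type gains 5 by deviating.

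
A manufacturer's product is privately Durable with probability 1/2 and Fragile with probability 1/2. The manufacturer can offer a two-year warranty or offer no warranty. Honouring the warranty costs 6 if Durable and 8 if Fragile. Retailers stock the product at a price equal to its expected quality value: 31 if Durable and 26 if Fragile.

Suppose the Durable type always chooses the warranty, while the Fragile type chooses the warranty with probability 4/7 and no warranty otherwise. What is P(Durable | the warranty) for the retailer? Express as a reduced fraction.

7/11

P(the warranty) = (1/2)·1 + (1/2)·(4/7) = 11/14.
By Bayes' rule, P(Durable | the warranty) = (1/2) / (11/14) = 7/11.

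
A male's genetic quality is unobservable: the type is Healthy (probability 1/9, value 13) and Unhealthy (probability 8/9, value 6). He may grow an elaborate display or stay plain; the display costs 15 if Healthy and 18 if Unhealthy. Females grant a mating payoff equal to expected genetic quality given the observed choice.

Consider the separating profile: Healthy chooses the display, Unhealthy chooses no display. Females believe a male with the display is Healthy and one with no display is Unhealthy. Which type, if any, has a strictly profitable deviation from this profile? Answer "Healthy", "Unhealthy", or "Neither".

Healthy

The display pays 13; no display pays 6.
Healthy: assigned the display, nets 13 − 15 = -2; deviating to no display nets 6.
Unhealthy: assigned no display, nets 6; deviating to the display nets 13 − 18 = -5.
The Healthy type gains 8 by deviating.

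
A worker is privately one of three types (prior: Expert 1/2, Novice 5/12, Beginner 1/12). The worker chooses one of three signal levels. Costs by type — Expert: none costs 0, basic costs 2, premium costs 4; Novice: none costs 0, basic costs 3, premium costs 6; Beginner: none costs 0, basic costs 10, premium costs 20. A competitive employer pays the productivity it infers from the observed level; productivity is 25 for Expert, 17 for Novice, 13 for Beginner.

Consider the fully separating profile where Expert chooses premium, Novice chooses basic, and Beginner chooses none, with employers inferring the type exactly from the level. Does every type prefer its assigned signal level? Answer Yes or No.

Separating wages: premium → 25, basic → 17, none → 13.
Expert (assigned premium): none: 13 − 0 = 13; basic: 17 − 2 = 15; premium: 25 − 4 = 21. Expert stays.
Novice (assigned basic): none: 13 − 0 = 13; basic: 17 − 3 = 14; premium: 25 − 6 = 19. Novice prefers premium.
Beginner (assigned none): none: 13 − 0 = 13; basic: 17 − 10 = 7; premium: 25 − 20 = 5. Beginner stays.
At least one type deviates; the separating profile fails.

No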